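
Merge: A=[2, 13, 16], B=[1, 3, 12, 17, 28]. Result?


Compare heads, take smaller each step.
Merged: [1, 2, 3, 12, 13, 16, 17, 28]


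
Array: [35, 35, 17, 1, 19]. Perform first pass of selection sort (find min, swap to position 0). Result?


After one pass: [1, 35, 17, 35, 19]


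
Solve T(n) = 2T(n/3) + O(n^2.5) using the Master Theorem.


a=2, b=3, c=2.5. log_3(2)=0.631 < c=2.5. Case 3: O(n^c) = O(n^2.500)
Complexity: O(n^2.500)


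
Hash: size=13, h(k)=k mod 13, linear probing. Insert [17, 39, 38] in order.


Insertions: 17->slot 4; 39->slot 0; 38->slot 12
Table: [39, None, None, None, 17, None, None, None, None, None, None, None, 38]


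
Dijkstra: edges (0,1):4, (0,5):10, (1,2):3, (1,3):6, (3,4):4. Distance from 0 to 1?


Dijkstra from 0:
Distances: {0: 0, 1: 4, 2: 7, 3: 10, 4: 14, 5: 10}
Shortest distance to 1 = 4, path = [0, 1]


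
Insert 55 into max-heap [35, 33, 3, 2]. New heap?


Append 55: [35, 33, 3, 2, 55]
Bubble up: swap idx 4(55) with idx 1(33); swap idx 1(55) with idx 0(35)
Result: [55, 35, 3, 2, 33]


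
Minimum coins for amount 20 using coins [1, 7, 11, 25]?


dp[0]=0; dp[i]=1+min(dp[i-c] for c in coins)
...dp[15]=3, dp[16]=4, dp[17]=5, dp[18]=2, dp[19]=3, dp[20]=4
Minimum coins for 20 = 4


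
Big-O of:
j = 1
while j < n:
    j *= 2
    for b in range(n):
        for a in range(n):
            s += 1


Per nesting level: O(log n) * O(n) * O(n) = O(n^2 log n)
Complexity: O(n^2 log n)


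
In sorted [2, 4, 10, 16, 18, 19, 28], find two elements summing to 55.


Two pointers: lo=0, hi=6
No pair sums to 55


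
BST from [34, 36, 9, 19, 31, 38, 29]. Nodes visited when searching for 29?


BST root = 34
Search for 29: compare at each node
Path: [34, 9, 19, 31, 29]


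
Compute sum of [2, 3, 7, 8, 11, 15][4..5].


Prefix sums: [0, 2, 5, 12, 20, 31, 46]
Sum[4..5] = prefix[6] - prefix[4] = 46 - 20 = 26


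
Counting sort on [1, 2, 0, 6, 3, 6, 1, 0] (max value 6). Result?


Count array: [2, 2, 1, 1, 0, 0, 2]
Reconstruct: [0, 0, 1, 1, 2, 3, 6, 6]


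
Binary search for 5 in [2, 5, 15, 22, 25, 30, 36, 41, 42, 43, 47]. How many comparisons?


Search for 5:
[0,10] mid=5 arr[5]=30
[0,4] mid=2 arr[2]=15
[0,1] mid=0 arr[0]=2
[1,1] mid=1 arr[1]=5
Total: 4 comparisons


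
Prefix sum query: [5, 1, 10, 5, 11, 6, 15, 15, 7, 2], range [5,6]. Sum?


Prefix sums: [0, 5, 6, 16, 21, 32, 38, 53, 68, 75, 77]
Sum[5..6] = prefix[7] - prefix[5] = 53 - 32 = 21


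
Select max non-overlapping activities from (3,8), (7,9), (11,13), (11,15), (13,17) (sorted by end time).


Greedy: pick earliest-ending, then skip overlaps.
Selected (3 activities): [(3, 8), (11, 13), (13, 17)]


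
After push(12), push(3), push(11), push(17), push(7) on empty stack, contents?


push(12) -> [12]
push(3) -> [12, 3]
push(11) -> [12, 3, 11]
push(17) -> [12, 3, 11, 17]
push(7) -> [12, 3, 11, 17, 7]
Final stack (bottom to top): [12, 3, 11, 17, 7]


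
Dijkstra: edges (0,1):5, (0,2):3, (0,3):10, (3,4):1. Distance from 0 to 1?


Dijkstra from 0:
Distances: {0: 0, 1: 5, 2: 3, 3: 10, 4: 11}
Shortest distance to 1 = 5, path = [0, 1]


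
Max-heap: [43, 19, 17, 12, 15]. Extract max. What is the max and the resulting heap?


Max = 43
Replace root with last, heapify down
Resulting heap: [19, 15, 17, 12]


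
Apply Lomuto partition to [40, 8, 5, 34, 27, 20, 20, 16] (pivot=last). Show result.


Elements <= 16 go left of pivot.
Result: [8, 5, 16, 34, 27, 20, 20, 40], pivot at index 2


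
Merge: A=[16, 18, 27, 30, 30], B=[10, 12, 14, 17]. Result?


Compare heads, take smaller each step.
Merged: [10, 12, 14, 16, 17, 18, 27, 30, 30]


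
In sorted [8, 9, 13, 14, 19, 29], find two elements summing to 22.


Two pointers: lo=0, hi=5
Found pair: (8, 14) summing to 22


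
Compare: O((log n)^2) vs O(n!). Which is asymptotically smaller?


polylogarithmic grows slower than factorial
O((log n)^2) is asymptotically smaller; O(n!) grows faster


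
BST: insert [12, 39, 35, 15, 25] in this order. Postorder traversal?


Root = 12; build tree by BST insertion.
Postorder traversal: [25, 15, 35, 39, 12]


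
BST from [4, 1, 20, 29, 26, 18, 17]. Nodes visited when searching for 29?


BST root = 4
Search for 29: compare at each node
Path: [4, 20, 29]


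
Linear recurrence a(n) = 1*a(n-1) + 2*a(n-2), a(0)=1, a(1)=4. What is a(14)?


Build bottom-up:
...a(12)=6826, a(13)=13654, a(14)=1*13654+2*6826=27306


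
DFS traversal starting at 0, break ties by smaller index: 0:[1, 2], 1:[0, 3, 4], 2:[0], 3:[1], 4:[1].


DFS stack-based: start with [0]
Visit order: [0, 1, 3, 4, 2]


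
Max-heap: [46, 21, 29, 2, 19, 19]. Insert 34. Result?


Append 34: [46, 21, 29, 2, 19, 19, 34]
Bubble up: swap idx 6(34) with idx 2(29)
Result: [46, 21, 34, 2, 19, 19, 29]


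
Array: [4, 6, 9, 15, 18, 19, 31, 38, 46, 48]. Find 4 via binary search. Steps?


Search for 4:
[0,9] mid=4 arr[4]=18
[0,3] mid=1 arr[1]=6
[0,0] mid=0 arr[0]=4
Total: 3 comparisons


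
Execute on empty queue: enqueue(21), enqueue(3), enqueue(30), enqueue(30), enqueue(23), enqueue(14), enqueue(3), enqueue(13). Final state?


enqueue(21) -> [21]
enqueue(3) -> [21, 3]
enqueue(30) -> [21, 3, 30]
enqueue(30) -> [21, 3, 30, 30]
enqueue(23) -> [21, 3, 30, 30, 23]
enqueue(14) -> [21, 3, 30, 30, 23, 14]
enqueue(3) -> [21, 3, 30, 30, 23, 14, 3]
enqueue(13) -> [21, 3, 30, 30, 23, 14, 3, 13]
Final queue (front to back): [21, 3, 30, 30, 23, 14, 3, 13]


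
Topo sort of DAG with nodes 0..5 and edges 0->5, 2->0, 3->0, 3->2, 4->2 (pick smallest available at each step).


Kahn's algorithm, process smallest node first
Order: [1, 3, 4, 2, 0, 5]


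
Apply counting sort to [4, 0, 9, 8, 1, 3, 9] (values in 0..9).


Count array: [1, 1, 0, 1, 1, 0, 0, 0, 1, 2]
Reconstruct: [0, 1, 3, 4, 8, 9, 9]


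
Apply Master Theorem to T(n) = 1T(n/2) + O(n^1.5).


a=1, b=2, c=1.5. log_2(1)=0 < c=1.5. Case 3: O(n^c) = O(n^1.500)
Complexity: O(n^1.500)


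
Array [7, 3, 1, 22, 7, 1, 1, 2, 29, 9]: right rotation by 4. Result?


Right rotate by 4: [1, 2, 29, 9, 7, 3, 1, 22, 7, 1]


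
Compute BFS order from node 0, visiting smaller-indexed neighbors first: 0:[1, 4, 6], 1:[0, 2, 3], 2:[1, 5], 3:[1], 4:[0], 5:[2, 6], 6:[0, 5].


BFS queue: start with [0]
Visit order: [0, 1, 4, 6, 2, 3, 5]


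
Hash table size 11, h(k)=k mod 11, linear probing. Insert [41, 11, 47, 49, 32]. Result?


Insertions: 41->slot 8; 11->slot 0; 47->slot 3; 49->slot 5; 32->slot 10
Table: [11, None, None, 47, None, 49, None, None, 41, None, 32]


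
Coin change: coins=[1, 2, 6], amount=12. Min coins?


dp[0]=0; dp[i]=1+min(dp[i-c] for c in coins)
...dp[7]=2, dp[8]=2, dp[9]=3, dp[10]=3, dp[11]=4, dp[12]=2
Minimum coins for 12 = 2


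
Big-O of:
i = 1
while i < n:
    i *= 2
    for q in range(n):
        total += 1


Per nesting level: O(log n) * O(n) = O(n log n)
Complexity: O(n log n)


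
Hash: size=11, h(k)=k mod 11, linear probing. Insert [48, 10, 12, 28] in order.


Insertions: 48->slot 4; 10->slot 10; 12->slot 1; 28->slot 6
Table: [None, 12, None, None, 48, None, 28, None, None, None, 10]


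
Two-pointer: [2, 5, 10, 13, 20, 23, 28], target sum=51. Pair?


Two pointers: lo=0, hi=6
Found pair: (23, 28) summing to 51


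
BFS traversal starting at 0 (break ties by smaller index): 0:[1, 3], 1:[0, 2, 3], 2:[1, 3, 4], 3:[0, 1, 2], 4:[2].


BFS queue: start with [0]
Visit order: [0, 1, 3, 2, 4]


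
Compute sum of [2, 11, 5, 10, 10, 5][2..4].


Prefix sums: [0, 2, 13, 18, 28, 38, 43]
Sum[2..4] = prefix[5] - prefix[2] = 38 - 13 = 25


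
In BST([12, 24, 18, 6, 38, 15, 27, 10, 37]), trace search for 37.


BST root = 12
Search for 37: compare at each node
Path: [12, 24, 38, 27, 37]


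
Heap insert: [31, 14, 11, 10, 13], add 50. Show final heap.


Append 50: [31, 14, 11, 10, 13, 50]
Bubble up: swap idx 5(50) with idx 2(11); swap idx 2(50) with idx 0(31)
Result: [50, 14, 31, 10, 13, 11]


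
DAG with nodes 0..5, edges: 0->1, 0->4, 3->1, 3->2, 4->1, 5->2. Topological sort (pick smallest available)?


Kahn's algorithm, process smallest node first
Order: [0, 3, 4, 1, 5, 2]


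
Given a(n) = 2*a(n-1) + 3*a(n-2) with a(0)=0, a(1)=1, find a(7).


Build bottom-up:
...a(5)=61, a(6)=182, a(7)=2*182+3*61=547


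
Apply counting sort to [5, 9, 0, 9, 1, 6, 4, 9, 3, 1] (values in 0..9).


Count array: [1, 2, 0, 1, 1, 1, 1, 0, 0, 3]
Reconstruct: [0, 1, 1, 3, 4, 5, 6, 9, 9, 9]


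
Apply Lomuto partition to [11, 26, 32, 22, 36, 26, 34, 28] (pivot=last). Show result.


Elements <= 28 go left of pivot.
Result: [11, 26, 22, 26, 28, 32, 34, 36], pivot at index 4


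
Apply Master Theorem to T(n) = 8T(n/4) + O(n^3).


a=8, b=4, c=3. log_4(8)=1.5 < c=3. Case 3: O(n^c) = O(n^3)
Complexity: O(n^3)


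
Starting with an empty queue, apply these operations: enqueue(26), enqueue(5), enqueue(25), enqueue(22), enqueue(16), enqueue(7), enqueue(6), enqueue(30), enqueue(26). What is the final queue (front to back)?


enqueue(26) -> [26]
enqueue(5) -> [26, 5]
enqueue(25) -> [26, 5, 25]
enqueue(22) -> [26, 5, 25, 22]
enqueue(16) -> [26, 5, 25, 22, 16]
enqueue(7) -> [26, 5, 25, 22, 16, 7]
enqueue(6) -> [26, 5, 25, 22, 16, 7, 6]
enqueue(30) -> [26, 5, 25, 22, 16, 7, 6, 30]
enqueue(26) -> [26, 5, 25, 22, 16, 7, 6, 30, 26]
Final queue (front to back): [26, 5, 25, 22, 16, 7, 6, 30, 26]


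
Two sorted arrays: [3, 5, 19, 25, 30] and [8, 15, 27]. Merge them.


Compare heads, take smaller each step.
Merged: [3, 5, 8, 15, 19, 25, 27, 30]


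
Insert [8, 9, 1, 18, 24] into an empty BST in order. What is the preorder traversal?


Root = 8; build tree by BST insertion.
Preorder traversal: [8, 1, 9, 18, 24]


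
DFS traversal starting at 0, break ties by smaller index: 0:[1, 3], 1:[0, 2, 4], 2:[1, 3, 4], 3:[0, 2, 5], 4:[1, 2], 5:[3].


DFS stack-based: start with [0]
Visit order: [0, 1, 2, 3, 5, 4]


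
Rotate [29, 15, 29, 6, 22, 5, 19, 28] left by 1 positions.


Left rotate by 1: [15, 29, 6, 22, 5, 19, 28, 29]


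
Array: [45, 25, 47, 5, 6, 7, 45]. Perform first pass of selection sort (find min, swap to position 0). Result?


After one pass: [5, 25, 47, 45, 6, 7, 45]


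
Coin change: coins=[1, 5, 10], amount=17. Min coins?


dp[0]=0; dp[i]=1+min(dp[i-c] for c in coins)
...dp[12]=3, dp[13]=4, dp[14]=5, dp[15]=2, dp[16]=3, dp[17]=4
Minimum coins for 17 = 4


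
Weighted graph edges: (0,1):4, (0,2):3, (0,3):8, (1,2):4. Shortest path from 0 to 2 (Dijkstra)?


Dijkstra from 0:
Distances: {0: 0, 1: 4, 2: 3, 3: 8}
Shortest distance to 2 = 3, path = [0, 2]


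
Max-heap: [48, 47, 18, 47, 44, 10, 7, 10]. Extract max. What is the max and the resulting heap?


Max = 48
Replace root with last, heapify down
Resulting heap: [47, 47, 18, 10, 44, 10, 7]


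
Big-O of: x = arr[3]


Analysis: constant-time operation, no loop
Complexity: O(1)


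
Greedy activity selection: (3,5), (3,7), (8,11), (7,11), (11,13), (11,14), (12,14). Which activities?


Greedy: pick earliest-ending, then skip overlaps.
Selected (3 activities): [(3, 5), (8, 11), (11, 13)]


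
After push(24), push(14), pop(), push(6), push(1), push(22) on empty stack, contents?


push(24) -> [24]
push(14) -> [24, 14]
pop() returns 14 -> [24]
push(6) -> [24, 6]
push(1) -> [24, 6, 1]
push(22) -> [24, 6, 1, 22]
Final stack (bottom to top): [24, 6, 1, 22]


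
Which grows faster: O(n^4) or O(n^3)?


cubic grows slower than quartic
O(n^3) is asymptotically smaller; O(n^4) grows faster


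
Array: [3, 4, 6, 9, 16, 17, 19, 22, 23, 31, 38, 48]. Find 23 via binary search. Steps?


Search for 23:
[0,11] mid=5 arr[5]=17
[6,11] mid=8 arr[8]=23
Total: 2 comparisons


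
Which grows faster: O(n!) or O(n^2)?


quadratic grows slower than factorial
O(n^2) is asymptotically smaller; O(n!) grows faster


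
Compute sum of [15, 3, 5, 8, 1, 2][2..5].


Prefix sums: [0, 15, 18, 23, 31, 32, 34]
Sum[2..5] = prefix[6] - prefix[2] = 34 - 18 = 16


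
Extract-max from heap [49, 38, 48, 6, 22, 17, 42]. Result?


Max = 49
Replace root with last, heapify down
Resulting heap: [48, 38, 42, 6, 22, 17]


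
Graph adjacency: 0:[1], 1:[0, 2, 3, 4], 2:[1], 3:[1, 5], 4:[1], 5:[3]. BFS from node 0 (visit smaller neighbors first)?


BFS queue: start with [0]
Visit order: [0, 1, 2, 3, 4, 5]


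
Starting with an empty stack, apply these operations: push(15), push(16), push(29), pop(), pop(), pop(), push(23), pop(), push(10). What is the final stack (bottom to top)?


push(15) -> [15]
push(16) -> [15, 16]
push(29) -> [15, 16, 29]
pop() returns 29 -> [15, 16]
pop() returns 16 -> [15]
pop() returns 15 -> []
push(23) -> [23]
pop() returns 23 -> []
push(10) -> [10]
Final stack (bottom to top): [10]


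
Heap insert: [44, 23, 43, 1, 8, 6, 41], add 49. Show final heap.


Append 49: [44, 23, 43, 1, 8, 6, 41, 49]
Bubble up: swap idx 7(49) with idx 3(1); swap idx 3(49) with idx 1(23); swap idx 1(49) with idx 0(44)
Result: [49, 44, 43, 23, 8, 6, 41, 1]


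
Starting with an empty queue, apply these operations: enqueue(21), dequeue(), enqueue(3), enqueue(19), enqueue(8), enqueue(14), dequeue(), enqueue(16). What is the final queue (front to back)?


enqueue(21) -> [21]
dequeue() returns 21 -> []
enqueue(3) -> [3]
enqueue(19) -> [3, 19]
enqueue(8) -> [3, 19, 8]
enqueue(14) -> [3, 19, 8, 14]
dequeue() returns 3 -> [19, 8, 14]
enqueue(16) -> [19, 8, 14, 16]
Final queue (front to back): [19, 8, 14, 16]


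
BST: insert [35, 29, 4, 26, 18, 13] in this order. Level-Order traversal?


Root = 35; build tree by BST insertion.
Level-Order traversal: [35, 29, 4, 26, 18, 13]


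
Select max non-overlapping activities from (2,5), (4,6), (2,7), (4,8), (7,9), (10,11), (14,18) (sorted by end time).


Greedy: pick earliest-ending, then skip overlaps.
Selected (4 activities): [(2, 5), (7, 9), (10, 11), (14, 18)]


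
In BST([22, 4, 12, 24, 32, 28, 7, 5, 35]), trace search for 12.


BST root = 22
Search for 12: compare at each node
Path: [22, 4, 12]


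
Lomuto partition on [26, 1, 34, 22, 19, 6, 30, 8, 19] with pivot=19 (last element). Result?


Elements <= 19 go left of pivot.
Result: [1, 19, 6, 8, 19, 34, 30, 22, 26], pivot at index 4


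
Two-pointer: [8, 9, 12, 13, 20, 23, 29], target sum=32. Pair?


Two pointers: lo=0, hi=6
Found pair: (9, 23) summing to 32


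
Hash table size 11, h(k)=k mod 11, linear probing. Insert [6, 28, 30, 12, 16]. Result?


Insertions: 6->slot 6; 28->slot 7; 30->slot 8; 12->slot 1; 16->slot 5
Table: [None, 12, None, None, None, 16, 6, 28, 30, None, None]


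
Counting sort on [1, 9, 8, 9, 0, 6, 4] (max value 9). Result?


Count array: [1, 1, 0, 0, 1, 0, 1, 0, 1, 2]
Reconstruct: [0, 1, 4, 6, 8, 9, 9]


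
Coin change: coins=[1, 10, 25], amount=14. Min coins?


dp[0]=0; dp[i]=1+min(dp[i-c] for c in coins)
...dp[9]=9, dp[10]=1, dp[11]=2, dp[12]=3, dp[13]=4, dp[14]=5
Minimum coins for 14 = 5


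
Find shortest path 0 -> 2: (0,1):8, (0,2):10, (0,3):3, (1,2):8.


Dijkstra from 0:
Distances: {0: 0, 1: 8, 2: 10, 3: 3}
Shortest distance to 2 = 10, path = [0, 2]


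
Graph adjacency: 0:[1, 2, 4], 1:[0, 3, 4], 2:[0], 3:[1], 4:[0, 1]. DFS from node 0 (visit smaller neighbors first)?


DFS stack-based: start with [0]
Visit order: [0, 1, 3, 4, 2]


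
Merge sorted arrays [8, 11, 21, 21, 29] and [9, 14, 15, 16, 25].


Compare heads, take smaller each step.
Merged: [8, 9, 11, 14, 15, 16, 21, 21, 25, 29]


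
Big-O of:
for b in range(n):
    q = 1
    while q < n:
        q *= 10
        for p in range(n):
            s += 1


Per nesting level: O(n) * O(log n) * O(n) = O(n^2 log n)
Complexity: O(n^2 log n)


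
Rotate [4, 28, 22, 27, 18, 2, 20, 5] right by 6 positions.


Right rotate by 6: [22, 27, 18, 2, 20, 5, 4, 28]


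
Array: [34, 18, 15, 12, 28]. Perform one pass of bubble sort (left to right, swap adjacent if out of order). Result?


After one pass: [18, 15, 12, 28, 34]


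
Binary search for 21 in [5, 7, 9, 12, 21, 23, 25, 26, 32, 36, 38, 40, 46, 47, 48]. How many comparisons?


Search for 21:
[0,14] mid=7 arr[7]=26
[0,6] mid=3 arr[3]=12
[4,6] mid=5 arr[5]=23
[4,4] mid=4 arr[4]=21
Total: 4 comparisons


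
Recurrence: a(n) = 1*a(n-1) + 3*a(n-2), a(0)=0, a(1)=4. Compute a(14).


Build bottom-up:
...a(12)=24640, a(13)=56836, a(14)=1*56836+3*24640=130756


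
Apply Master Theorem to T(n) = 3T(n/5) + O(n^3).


a=3, b=5, c=3. log_5(3)=0.683 < c=3. Case 3: O(n^c) = O(n^3)
Complexity: O(n^3)


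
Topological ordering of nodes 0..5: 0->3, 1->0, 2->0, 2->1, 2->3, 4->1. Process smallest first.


Kahn's algorithm, process smallest node first
Order: [2, 4, 1, 0, 3, 5]


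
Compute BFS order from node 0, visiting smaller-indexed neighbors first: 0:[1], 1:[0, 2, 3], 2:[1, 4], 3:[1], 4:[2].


BFS queue: start with [0]
Visit order: [0, 1, 2, 3, 4]


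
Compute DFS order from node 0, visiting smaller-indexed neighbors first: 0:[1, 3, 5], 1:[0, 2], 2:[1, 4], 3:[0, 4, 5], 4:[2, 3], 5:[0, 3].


DFS stack-based: start with [0]
Visit order: [0, 1, 2, 4, 3, 5]


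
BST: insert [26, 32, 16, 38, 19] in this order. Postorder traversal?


Root = 26; build tree by BST insertion.
Postorder traversal: [19, 16, 38, 32, 26]


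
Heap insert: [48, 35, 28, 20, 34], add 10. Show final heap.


Append 10: [48, 35, 28, 20, 34, 10]
Bubble up: no swaps needed
Result: [48, 35, 28, 20, 34, 10]


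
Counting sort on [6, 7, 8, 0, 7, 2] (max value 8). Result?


Count array: [1, 0, 1, 0, 0, 0, 1, 2, 1]
Reconstruct: [0, 2, 6, 7, 7, 8]


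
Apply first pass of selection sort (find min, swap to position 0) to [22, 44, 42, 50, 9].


After one pass: [9, 44, 42, 50, 22]


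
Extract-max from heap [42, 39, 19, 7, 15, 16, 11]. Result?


Max = 42
Replace root with last, heapify down
Resulting heap: [39, 15, 19, 7, 11, 16]


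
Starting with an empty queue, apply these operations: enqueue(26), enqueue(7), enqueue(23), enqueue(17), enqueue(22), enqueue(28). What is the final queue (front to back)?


enqueue(26) -> [26]
enqueue(7) -> [26, 7]
enqueue(23) -> [26, 7, 23]
enqueue(17) -> [26, 7, 23, 17]
enqueue(22) -> [26, 7, 23, 17, 22]
enqueue(28) -> [26, 7, 23, 17, 22, 28]
Final queue (front to back): [26, 7, 23, 17, 22, 28]


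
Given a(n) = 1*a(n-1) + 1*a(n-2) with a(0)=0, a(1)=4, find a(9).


Build bottom-up:
...a(7)=52, a(8)=84, a(9)=1*84+1*52=136


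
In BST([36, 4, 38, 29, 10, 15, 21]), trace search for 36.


BST root = 36
Search for 36: compare at each node
Path: [36]


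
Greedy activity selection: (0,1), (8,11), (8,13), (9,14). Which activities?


Greedy: pick earliest-ending, then skip overlaps.
Selected (2 activities): [(0, 1), (8, 11)]


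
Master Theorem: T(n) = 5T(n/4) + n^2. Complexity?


a=5, b=4, c=2. log_4(5)=1.161 < c=2. Case 3: O(n^c) = O(n^2)
Complexity: O(n^2)


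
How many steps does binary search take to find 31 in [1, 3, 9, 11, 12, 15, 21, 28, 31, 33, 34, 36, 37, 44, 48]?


Search for 31:
[0,14] mid=7 arr[7]=28
[8,14] mid=11 arr[11]=36
[8,10] mid=9 arr[9]=33
[8,8] mid=8 arr[8]=31
Total: 4 comparisons


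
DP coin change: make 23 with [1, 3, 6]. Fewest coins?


dp[0]=0; dp[i]=1+min(dp[i-c] for c in coins)
...dp[18]=3, dp[19]=4, dp[20]=5, dp[21]=4, dp[22]=5, dp[23]=6
Minimum coins for 23 = 6


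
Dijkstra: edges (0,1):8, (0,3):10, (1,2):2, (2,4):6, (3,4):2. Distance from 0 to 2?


Dijkstra from 0:
Distances: {0: 0, 1: 8, 2: 10, 3: 10, 4: 12}
Shortest distance to 2 = 10, path = [0, 1, 2]


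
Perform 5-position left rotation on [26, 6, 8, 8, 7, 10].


Left rotate by 5: [10, 26, 6, 8, 8, 7]


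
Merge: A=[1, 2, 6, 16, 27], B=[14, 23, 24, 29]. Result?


Compare heads, take smaller each step.
Merged: [1, 2, 6, 14, 16, 23, 24, 27, 29]


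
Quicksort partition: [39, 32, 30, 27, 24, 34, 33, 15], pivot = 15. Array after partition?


Elements <= 15 go left of pivot.
Result: [15, 32, 30, 27, 24, 34, 33, 39], pivot at index 0


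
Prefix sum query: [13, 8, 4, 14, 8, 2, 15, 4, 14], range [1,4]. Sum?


Prefix sums: [0, 13, 21, 25, 39, 47, 49, 64, 68, 82]
Sum[1..4] = prefix[5] - prefix[1] = 47 - 13 = 34


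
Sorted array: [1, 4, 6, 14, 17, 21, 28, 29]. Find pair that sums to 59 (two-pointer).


Two pointers: lo=0, hi=7
No pair sums to 59


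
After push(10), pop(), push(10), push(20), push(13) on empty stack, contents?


push(10) -> [10]
pop() returns 10 -> []
push(10) -> [10]
push(20) -> [10, 20]
push(13) -> [10, 20, 13]
Final stack (bottom to top): [10, 20, 13]


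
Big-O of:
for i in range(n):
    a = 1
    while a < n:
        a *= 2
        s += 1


Per nesting level: O(n) * O(log n) = O(n log n)
Complexity: O(n log n)


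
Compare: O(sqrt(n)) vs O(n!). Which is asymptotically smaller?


sublinear grows slower than factorial
O(sqrt(n)) is asymptotically smaller; O(n!) grows faster


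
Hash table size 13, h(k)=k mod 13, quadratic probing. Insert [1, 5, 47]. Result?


Insertions: 1->slot 1; 5->slot 5; 47->slot 8
Table: [None, 1, None, None, None, 5, None, None, 47, None, None, None, None]


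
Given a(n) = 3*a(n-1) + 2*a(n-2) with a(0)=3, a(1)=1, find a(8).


Build bottom-up:
...a(6)=1329, a(7)=4733, a(8)=3*4733+2*1329=16857


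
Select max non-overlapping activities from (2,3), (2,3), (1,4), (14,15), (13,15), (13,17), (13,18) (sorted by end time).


Greedy: pick earliest-ending, then skip overlaps.
Selected (2 activities): [(2, 3), (14, 15)]


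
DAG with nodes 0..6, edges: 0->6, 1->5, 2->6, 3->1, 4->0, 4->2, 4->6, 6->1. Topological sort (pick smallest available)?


Kahn's algorithm, process smallest node first
Order: [3, 4, 0, 2, 6, 1, 5]


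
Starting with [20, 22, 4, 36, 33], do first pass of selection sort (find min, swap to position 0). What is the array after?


After one pass: [4, 22, 20, 36, 33]


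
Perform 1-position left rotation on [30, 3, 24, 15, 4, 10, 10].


Left rotate by 1: [3, 24, 15, 4, 10, 10, 30]


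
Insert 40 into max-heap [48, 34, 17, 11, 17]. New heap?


Append 40: [48, 34, 17, 11, 17, 40]
Bubble up: swap idx 5(40) with idx 2(17)
Result: [48, 34, 40, 11, 17, 17]


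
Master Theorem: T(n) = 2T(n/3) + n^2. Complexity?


a=2, b=3, c=2. log_3(2)=0.631 < c=2. Case 3: O(n^c) = O(n^2)
Complexity: O(n^2)


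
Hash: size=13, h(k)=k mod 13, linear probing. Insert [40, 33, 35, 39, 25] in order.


Insertions: 40->slot 1; 33->slot 7; 35->slot 9; 39->slot 0; 25->slot 12
Table: [39, 40, None, None, None, None, None, 33, None, 35, None, None, 25]


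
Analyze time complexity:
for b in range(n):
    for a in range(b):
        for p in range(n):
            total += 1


Per nesting level: O(n) * O(n) [triangular over b] * O(n) = O(n^3)
Complexity: O(n^3)


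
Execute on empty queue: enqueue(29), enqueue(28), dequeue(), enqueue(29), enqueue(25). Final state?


enqueue(29) -> [29]
enqueue(28) -> [29, 28]
dequeue() returns 29 -> [28]
enqueue(29) -> [28, 29]
enqueue(25) -> [28, 29, 25]
Final queue (front to back): [28, 29, 25]


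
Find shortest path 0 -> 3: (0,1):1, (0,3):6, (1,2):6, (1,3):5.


Dijkstra from 0:
Distances: {0: 0, 1: 1, 2: 7, 3: 6}
Shortest distance to 3 = 6, path = [0, 3]


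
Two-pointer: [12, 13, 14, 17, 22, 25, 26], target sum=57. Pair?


Two pointers: lo=0, hi=6
No pair sums to 57


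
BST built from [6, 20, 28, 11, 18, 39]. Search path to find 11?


BST root = 6
Search for 11: compare at each node
Path: [6, 20, 11]


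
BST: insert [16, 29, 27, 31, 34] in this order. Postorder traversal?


Root = 16; build tree by BST insertion.
Postorder traversal: [27, 34, 31, 29, 16]


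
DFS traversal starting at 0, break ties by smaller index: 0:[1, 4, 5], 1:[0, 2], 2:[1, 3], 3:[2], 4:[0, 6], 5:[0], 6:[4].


DFS stack-based: start with [0]
Visit order: [0, 1, 2, 3, 4, 6, 5]


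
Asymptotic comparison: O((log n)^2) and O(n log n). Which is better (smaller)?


polylogarithmic grows slower than linearithmic
O((log n)^2) is asymptotically smaller; O(n log n) grows faster


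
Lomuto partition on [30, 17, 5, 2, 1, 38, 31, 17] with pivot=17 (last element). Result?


Elements <= 17 go left of pivot.
Result: [17, 5, 2, 1, 17, 38, 31, 30], pivot at index 4


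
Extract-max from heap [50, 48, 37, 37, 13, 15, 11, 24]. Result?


Max = 50
Replace root with last, heapify down
Resulting heap: [48, 37, 37, 24, 13, 15, 11]


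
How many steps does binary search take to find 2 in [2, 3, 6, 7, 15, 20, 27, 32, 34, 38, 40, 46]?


Search for 2:
[0,11] mid=5 arr[5]=20
[0,4] mid=2 arr[2]=6
[0,1] mid=0 arr[0]=2
Total: 3 comparisons


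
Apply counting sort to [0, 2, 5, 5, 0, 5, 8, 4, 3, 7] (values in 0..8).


Count array: [2, 0, 1, 1, 1, 3, 0, 1, 1]
Reconstruct: [0, 0, 2, 3, 4, 5, 5, 5, 7, 8]


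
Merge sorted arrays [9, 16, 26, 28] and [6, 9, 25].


Compare heads, take smaller each step.
Merged: [6, 9, 9, 16, 25, 26, 28]


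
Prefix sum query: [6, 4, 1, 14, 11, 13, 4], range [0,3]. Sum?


Prefix sums: [0, 6, 10, 11, 25, 36, 49, 53]
Sum[0..3] = prefix[4] - prefix[0] = 25 - 0 = 25


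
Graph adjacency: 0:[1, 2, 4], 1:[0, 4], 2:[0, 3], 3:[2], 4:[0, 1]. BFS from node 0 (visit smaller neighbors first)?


BFS queue: start with [0]
Visit order: [0, 1, 2, 4, 3]


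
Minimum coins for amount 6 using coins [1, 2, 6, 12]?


dp[0]=0; dp[i]=1+min(dp[i-c] for c in coins)
...dp[1]=1, dp[2]=1, dp[3]=2, dp[4]=2, dp[5]=3, dp[6]=1
Minimum coins for 6 = 1


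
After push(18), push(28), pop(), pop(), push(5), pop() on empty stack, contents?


push(18) -> [18]
push(28) -> [18, 28]
pop() returns 28 -> [18]
pop() returns 18 -> []
push(5) -> [5]
pop() returns 5 -> []
Final stack (bottom to top): []


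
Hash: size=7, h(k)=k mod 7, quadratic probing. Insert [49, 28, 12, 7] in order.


Insertions: 49->slot 0; 28->slot 1; 12->slot 5; 7->slot 4
Table: [49, 28, None, None, 7, 12, None]


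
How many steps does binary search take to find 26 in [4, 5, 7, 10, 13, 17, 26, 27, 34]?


Search for 26:
[0,8] mid=4 arr[4]=13
[5,8] mid=6 arr[6]=26
Total: 2 comparisons


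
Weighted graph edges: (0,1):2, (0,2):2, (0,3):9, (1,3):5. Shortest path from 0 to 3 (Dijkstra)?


Dijkstra from 0:
Distances: {0: 0, 1: 2, 2: 2, 3: 7}
Shortest distance to 3 = 7, path = [0, 1, 3]


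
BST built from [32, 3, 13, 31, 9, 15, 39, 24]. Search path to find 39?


BST root = 32
Search for 39: compare at each node
Path: [32, 39]


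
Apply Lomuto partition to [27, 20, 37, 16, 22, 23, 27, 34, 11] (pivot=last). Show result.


Elements <= 11 go left of pivot.
Result: [11, 20, 37, 16, 22, 23, 27, 34, 27], pivot at index 0


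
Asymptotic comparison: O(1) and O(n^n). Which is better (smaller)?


constant grows slower than n^n
O(1) is asymptotically smaller; O(n^n) grows faster


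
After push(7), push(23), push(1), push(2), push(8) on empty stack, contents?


push(7) -> [7]
push(23) -> [7, 23]
push(1) -> [7, 23, 1]
push(2) -> [7, 23, 1, 2]
push(8) -> [7, 23, 1, 2, 8]
Final stack (bottom to top): [7, 23, 1, 2, 8]


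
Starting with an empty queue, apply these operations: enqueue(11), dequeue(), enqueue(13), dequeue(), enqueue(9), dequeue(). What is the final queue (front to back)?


enqueue(11) -> [11]
dequeue() returns 11 -> []
enqueue(13) -> [13]
dequeue() returns 13 -> []
enqueue(9) -> [9]
dequeue() returns 9 -> []
Final queue (front to back): []


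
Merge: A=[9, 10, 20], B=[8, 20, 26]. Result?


Compare heads, take smaller each step.
Merged: [8, 9, 10, 20, 20, 26]


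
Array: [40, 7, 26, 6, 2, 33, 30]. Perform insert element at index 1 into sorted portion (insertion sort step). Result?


After one pass: [7, 40, 26, 6, 2, 33, 30]


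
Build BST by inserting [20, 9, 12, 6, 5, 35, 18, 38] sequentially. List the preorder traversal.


Root = 20; build tree by BST insertion.
Preorder traversal: [20, 9, 6, 5, 12, 18, 35, 38]


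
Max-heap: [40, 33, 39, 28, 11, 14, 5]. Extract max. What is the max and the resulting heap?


Max = 40
Replace root with last, heapify down
Resulting heap: [39, 33, 14, 28, 11, 5]


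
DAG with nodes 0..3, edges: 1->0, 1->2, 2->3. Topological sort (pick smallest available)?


Kahn's algorithm, process smallest node first
Order: [1, 0, 2, 3]


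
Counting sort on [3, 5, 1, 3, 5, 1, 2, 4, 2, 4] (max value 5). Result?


Count array: [0, 2, 2, 2, 2, 2]
Reconstruct: [1, 1, 2, 2, 3, 3, 4, 4, 5, 5]


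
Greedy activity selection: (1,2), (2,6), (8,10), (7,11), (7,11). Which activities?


Greedy: pick earliest-ending, then skip overlaps.
Selected (3 activities): [(1, 2), (2, 6), (8, 10)]


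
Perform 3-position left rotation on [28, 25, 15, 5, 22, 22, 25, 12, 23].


Left rotate by 3: [5, 22, 22, 25, 12, 23, 28, 25, 15]


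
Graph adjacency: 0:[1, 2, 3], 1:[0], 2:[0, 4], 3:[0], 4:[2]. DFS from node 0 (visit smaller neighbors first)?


DFS stack-based: start with [0]
Visit order: [0, 1, 2, 4, 3]


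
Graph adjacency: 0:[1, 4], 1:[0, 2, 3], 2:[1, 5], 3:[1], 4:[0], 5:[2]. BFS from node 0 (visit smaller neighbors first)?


BFS queue: start with [0]
Visit order: [0, 1, 4, 2, 3, 5]


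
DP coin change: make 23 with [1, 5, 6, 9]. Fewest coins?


dp[0]=0; dp[i]=1+min(dp[i-c] for c in coins)
...dp[18]=2, dp[19]=3, dp[20]=3, dp[21]=3, dp[22]=4, dp[23]=3
Minimum coins for 23 = 3


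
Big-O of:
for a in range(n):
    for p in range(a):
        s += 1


Per nesting level: O(n) * O(n) [triangular over a] = O(n^2)
Complexity: O(n^2)


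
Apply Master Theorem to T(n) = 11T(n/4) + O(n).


a=11, b=4, c=1. log_4(11)=1.730 > c=1. Case 1: O(n^log_b(a)) = O(n^1.730)
Complexity: O(n^1.730)


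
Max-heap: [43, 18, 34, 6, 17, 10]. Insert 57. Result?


Append 57: [43, 18, 34, 6, 17, 10, 57]
Bubble up: swap idx 6(57) with idx 2(34); swap idx 2(57) with idx 0(43)
Result: [57, 18, 43, 6, 17, 10, 34]


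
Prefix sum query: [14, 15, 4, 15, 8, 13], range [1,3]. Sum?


Prefix sums: [0, 14, 29, 33, 48, 56, 69]
Sum[1..3] = prefix[4] - prefix[1] = 48 - 14 = 34


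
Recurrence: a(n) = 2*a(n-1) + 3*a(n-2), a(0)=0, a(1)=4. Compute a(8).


Build bottom-up:
...a(6)=728, a(7)=2188, a(8)=2*2188+3*728=6560


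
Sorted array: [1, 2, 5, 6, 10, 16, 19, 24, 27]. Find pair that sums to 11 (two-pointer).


Two pointers: lo=0, hi=8
Found pair: (1, 10) summing to 11


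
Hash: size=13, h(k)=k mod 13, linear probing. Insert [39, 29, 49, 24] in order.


Insertions: 39->slot 0; 29->slot 3; 49->slot 10; 24->slot 11
Table: [39, None, None, 29, None, None, None, None, None, None, 49, 24, None]


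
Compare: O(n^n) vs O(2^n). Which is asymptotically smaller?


exponential grows slower than n^n
O(2^n) is asymptotically smaller; O(n^n) grows faster


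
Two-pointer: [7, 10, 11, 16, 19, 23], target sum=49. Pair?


Two pointers: lo=0, hi=5
No pair sums to 49


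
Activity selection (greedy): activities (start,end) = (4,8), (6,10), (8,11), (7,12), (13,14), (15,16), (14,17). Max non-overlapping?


Greedy: pick earliest-ending, then skip overlaps.
Selected (4 activities): [(4, 8), (8, 11), (13, 14), (15, 16)]


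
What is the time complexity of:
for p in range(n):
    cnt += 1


Per nesting level: O(n) = O(n)
Complexity: O(n)


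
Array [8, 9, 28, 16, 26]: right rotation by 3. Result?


Right rotate by 3: [28, 16, 26, 8, 9]


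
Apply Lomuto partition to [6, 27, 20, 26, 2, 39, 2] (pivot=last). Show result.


Elements <= 2 go left of pivot.
Result: [2, 2, 20, 26, 6, 39, 27], pivot at index 1


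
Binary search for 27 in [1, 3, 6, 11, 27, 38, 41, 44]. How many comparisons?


Search for 27:
[0,7] mid=3 arr[3]=11
[4,7] mid=5 arr[5]=38
[4,4] mid=4 arr[4]=27
Total: 3 comparisons


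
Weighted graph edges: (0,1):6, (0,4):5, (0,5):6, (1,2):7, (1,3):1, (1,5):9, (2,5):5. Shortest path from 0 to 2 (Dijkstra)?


Dijkstra from 0:
Distances: {0: 0, 1: 6, 2: 11, 3: 7, 4: 5, 5: 6}
Shortest distance to 2 = 11, path = [0, 5, 2]


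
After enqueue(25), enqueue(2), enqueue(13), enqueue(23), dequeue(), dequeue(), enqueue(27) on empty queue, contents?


enqueue(25) -> [25]
enqueue(2) -> [25, 2]
enqueue(13) -> [25, 2, 13]
enqueue(23) -> [25, 2, 13, 23]
dequeue() returns 25 -> [2, 13, 23]
dequeue() returns 2 -> [13, 23]
enqueue(27) -> [13, 23, 27]
Final queue (front to back): [13, 23, 27]


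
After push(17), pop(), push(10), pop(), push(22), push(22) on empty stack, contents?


push(17) -> [17]
pop() returns 17 -> []
push(10) -> [10]
pop() returns 10 -> []
push(22) -> [22]
push(22) -> [22, 22]
Final stack (bottom to top): [22, 22]


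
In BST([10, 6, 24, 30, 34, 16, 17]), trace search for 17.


BST root = 10
Search for 17: compare at each node
Path: [10, 24, 16, 17]


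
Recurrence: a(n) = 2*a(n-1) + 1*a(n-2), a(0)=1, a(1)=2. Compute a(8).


Build bottom-up:
...a(6)=169, a(7)=408, a(8)=2*408+1*169=985


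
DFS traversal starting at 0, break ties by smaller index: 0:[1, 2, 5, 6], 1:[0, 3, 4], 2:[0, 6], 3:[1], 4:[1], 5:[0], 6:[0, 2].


DFS stack-based: start with [0]
Visit order: [0, 1, 3, 4, 2, 6, 5]


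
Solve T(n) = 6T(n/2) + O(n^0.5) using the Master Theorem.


a=6, b=2, c=0.5. log_2(6)=2.585 > c=0.5. Case 1: O(n^log_b(a)) = O(n^2.585)
Complexity: O(n^2.585)


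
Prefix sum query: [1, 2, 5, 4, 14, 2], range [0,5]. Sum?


Prefix sums: [0, 1, 3, 8, 12, 26, 28]
Sum[0..5] = prefix[6] - prefix[0] = 28 - 0 = 28


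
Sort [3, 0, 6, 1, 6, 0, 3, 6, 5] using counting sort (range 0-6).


Count array: [2, 1, 0, 2, 0, 1, 3]
Reconstruct: [0, 0, 1, 3, 3, 5, 6, 6, 6]


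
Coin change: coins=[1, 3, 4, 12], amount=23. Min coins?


dp[0]=0; dp[i]=1+min(dp[i-c] for c in coins)
...dp[18]=3, dp[19]=3, dp[20]=3, dp[21]=4, dp[22]=4, dp[23]=4
Minimum coins for 23 = 4


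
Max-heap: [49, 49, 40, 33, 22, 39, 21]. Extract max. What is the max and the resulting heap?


Max = 49
Replace root with last, heapify down
Resulting heap: [49, 33, 40, 21, 22, 39]


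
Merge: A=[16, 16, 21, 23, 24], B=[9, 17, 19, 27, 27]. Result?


Compare heads, take smaller each step.
Merged: [9, 16, 16, 17, 19, 21, 23, 24, 27, 27]


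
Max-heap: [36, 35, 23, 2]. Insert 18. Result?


Append 18: [36, 35, 23, 2, 18]
Bubble up: no swaps needed
Result: [36, 35, 23, 2, 18]


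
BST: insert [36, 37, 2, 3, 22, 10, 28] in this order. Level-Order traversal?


Root = 36; build tree by BST insertion.
Level-Order traversal: [36, 2, 37, 3, 22, 10, 28]


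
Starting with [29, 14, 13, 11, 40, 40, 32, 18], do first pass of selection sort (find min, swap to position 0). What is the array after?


After one pass: [11, 14, 13, 29, 40, 40, 32, 18]


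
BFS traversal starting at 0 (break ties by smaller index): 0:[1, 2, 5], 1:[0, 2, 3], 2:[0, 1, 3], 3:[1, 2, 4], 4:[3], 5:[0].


BFS queue: start with [0]
Visit order: [0, 1, 2, 5, 3, 4]


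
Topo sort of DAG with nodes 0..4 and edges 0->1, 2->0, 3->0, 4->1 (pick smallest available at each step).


Kahn's algorithm, process smallest node first
Order: [2, 3, 0, 4, 1]


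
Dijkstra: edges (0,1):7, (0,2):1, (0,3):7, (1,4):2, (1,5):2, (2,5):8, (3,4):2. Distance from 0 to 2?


Dijkstra from 0:
Distances: {0: 0, 1: 7, 2: 1, 3: 7, 4: 9, 5: 9}
Shortest distance to 2 = 1, path = [0, 2]


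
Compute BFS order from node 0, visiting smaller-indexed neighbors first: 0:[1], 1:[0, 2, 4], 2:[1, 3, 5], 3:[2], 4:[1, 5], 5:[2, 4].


BFS queue: start with [0]
Visit order: [0, 1, 2, 4, 3, 5]


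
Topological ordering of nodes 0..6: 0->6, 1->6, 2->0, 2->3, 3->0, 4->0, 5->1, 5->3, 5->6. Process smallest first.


Kahn's algorithm, process smallest node first
Order: [2, 4, 5, 1, 3, 0, 6]


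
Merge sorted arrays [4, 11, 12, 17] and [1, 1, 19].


Compare heads, take smaller each step.
Merged: [1, 1, 4, 11, 12, 17, 19]


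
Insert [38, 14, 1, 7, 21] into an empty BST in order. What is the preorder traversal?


Root = 38; build tree by BST insertion.
Preorder traversal: [38, 14, 1, 7, 21]


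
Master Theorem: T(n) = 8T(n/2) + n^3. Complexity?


a=8, b=2, c=3. log_2(8)=3 = c=3. Case 2: O(n^c log n) = O(n^3 log n)
Complexity: O(n^3 log n)


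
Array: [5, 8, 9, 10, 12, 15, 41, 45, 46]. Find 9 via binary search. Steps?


Search for 9:
[0,8] mid=4 arr[4]=12
[0,3] mid=1 arr[1]=8
[2,3] mid=2 arr[2]=9
Total: 3 comparisons


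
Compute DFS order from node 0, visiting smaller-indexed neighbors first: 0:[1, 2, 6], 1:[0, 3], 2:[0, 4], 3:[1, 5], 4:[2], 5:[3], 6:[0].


DFS stack-based: start with [0]
Visit order: [0, 1, 3, 5, 2, 4, 6]


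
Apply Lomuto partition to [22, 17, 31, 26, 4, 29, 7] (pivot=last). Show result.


Elements <= 7 go left of pivot.
Result: [4, 7, 31, 26, 22, 29, 17], pivot at index 1


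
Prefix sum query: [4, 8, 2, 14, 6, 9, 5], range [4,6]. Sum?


Prefix sums: [0, 4, 12, 14, 28, 34, 43, 48]
Sum[4..6] = prefix[7] - prefix[4] = 48 - 28 = 20


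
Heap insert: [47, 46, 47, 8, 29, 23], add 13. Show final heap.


Append 13: [47, 46, 47, 8, 29, 23, 13]
Bubble up: no swaps needed
Result: [47, 46, 47, 8, 29, 23, 13]


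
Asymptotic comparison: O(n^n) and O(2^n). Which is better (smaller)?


exponential grows slower than n^n
O(2^n) is asymptotically smaller; O(n^n) grows faster


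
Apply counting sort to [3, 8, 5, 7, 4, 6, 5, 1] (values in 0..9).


Count array: [0, 1, 0, 1, 1, 2, 1, 1, 1, 0]
Reconstruct: [1, 3, 4, 5, 5, 6, 7, 8]


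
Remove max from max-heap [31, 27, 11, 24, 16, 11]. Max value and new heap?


Max = 31
Replace root with last, heapify down
Resulting heap: [27, 24, 11, 11, 16]


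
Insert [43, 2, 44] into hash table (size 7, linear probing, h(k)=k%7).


Insertions: 43->slot 1; 2->slot 2; 44->slot 3
Table: [None, 43, 2, 44, None, None, None]


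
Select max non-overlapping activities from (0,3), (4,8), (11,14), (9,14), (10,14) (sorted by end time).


Greedy: pick earliest-ending, then skip overlaps.
Selected (3 activities): [(0, 3), (4, 8), (11, 14)]


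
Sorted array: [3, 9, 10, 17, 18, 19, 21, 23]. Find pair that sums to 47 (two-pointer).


Two pointers: lo=0, hi=7
No pair sums to 47


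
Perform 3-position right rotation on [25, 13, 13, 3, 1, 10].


Right rotate by 3: [3, 1, 10, 25, 13, 13]


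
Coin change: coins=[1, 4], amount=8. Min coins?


dp[0]=0; dp[i]=1+min(dp[i-c] for c in coins)
...dp[3]=3, dp[4]=1, dp[5]=2, dp[6]=3, dp[7]=4, dp[8]=2
Minimum coins for 8 = 2


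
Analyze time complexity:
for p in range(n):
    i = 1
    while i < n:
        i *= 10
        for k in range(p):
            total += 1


Per nesting level: O(n) * O(log n) * O(n) [triangular over p] = O(n^2 log n)
Complexity: O(n^2 log n)


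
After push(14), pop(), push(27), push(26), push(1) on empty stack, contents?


push(14) -> [14]
pop() returns 14 -> []
push(27) -> [27]
push(26) -> [27, 26]
push(1) -> [27, 26, 1]
Final stack (bottom to top): [27, 26, 1]


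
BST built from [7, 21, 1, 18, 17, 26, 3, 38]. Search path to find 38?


BST root = 7
Search for 38: compare at each node
Path: [7, 21, 26, 38]


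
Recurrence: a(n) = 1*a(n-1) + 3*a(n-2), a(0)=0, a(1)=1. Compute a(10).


Build bottom-up:
...a(8)=217, a(9)=508, a(10)=1*508+3*217=1159


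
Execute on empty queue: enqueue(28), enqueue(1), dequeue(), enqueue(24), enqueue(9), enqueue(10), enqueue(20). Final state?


enqueue(28) -> [28]
enqueue(1) -> [28, 1]
dequeue() returns 28 -> [1]
enqueue(24) -> [1, 24]
enqueue(9) -> [1, 24, 9]
enqueue(10) -> [1, 24, 9, 10]
enqueue(20) -> [1, 24, 9, 10, 20]
Final queue (front to back): [1, 24, 9, 10, 20]
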